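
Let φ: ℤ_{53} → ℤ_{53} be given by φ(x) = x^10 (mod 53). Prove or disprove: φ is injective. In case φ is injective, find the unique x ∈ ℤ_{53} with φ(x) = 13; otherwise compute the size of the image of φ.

27

φ(26): Repeated squaring mod 53: 26^1 ≡ 26, 26^2 ≡ 26² = 676 ≡ 40, 26^4 ≡ 40² = 1600 ≡ 10, 26^8 ≡ 10² = 100 ≡ 47. Since 10 = 8 + 2, 26^10 ≡ 47·40: 47·40 = 1880 ≡ 25. So 26^10 ≡ 25 (mod 53).
φ(27): Repeated squaring mod 53: 27^1 ≡ 27, 27^2 ≡ 27² = 729 ≡ 40, 27^4 ≡ 40² = 1600 ≡ 10, 27^8 ≡ 10² = 100 ≡ 47. Since 10 = 8 + 2, 27^10 ≡ 47·40: 47·40 = 1880 ≡ 25. So 27^10 ≡ 25 (mod 53).
So φ(26) = φ(27) = 25 while 26 ≠ 27, so φ is not injective.
Since φ is not injective, we determine |image(φ)|. Computing x^10 mod 53 for each x (by repeated squaring, reducing mod 53 at every step), the values φ(0), φ(1), …, φ(52) are: 0, 1, 17, 7, 24, 4, 13, 36, 37, 49, 15, 44, 9, 42, 29, 28, 46, 10, 38, 11, 43, 40, 6, 52, 47, 16, 25, 25, 16, 47, 52, 6, 40, 43, 11, 38, 10, 46, 28, 29, 42, 9, 44, 15, 49, 37, 36, 13, 4, 24, 7, 17, 1.
The distinct values are {0, 1, 4, 6, 7, 9, 10, 11, 13, 15, 16, 17, 24, 25, 28, 29, 36, 37, 38, 40, 42, 43, 44, 46, 47, 49, 52}; there are 27 of them.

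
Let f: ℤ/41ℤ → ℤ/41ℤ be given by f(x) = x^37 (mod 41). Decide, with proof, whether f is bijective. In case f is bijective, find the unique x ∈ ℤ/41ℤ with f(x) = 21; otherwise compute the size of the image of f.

Since 41 is prime, the nonzero elements of ℤ/41ℤ form a cyclic group of order 40.
As gcd(37, 40) = 1, raising to the 37th power is a bijection on this group: if a^37 ≡ b^37 then (ab^{−1})^37 = 1, and the only element of order dividing gcd(37, 40) = 1 is 1, so a = b.
With f(0) = 0 this makes f injective on all of ℤ/41ℤ, hence bijective (finite equal-size domain and codomain). In particular f is bijective.
Since f is bijective, we find the preimage of 21. The inverse of x ↦ x^37 on (ℤ/41ℤ)^× is x ↦ x^13, because 37·13 = 481 = 12·40 + 1 ≡ 1 (mod 40) and x^{40} = 1 for x ≠ 0 (Fermat). So f⁻¹(21) = 21^13 mod 41.
Repeated squaring mod 41: 21^1 ≡ 21, 21^2 ≡ 21² = 441 ≡ 31, 21^4 ≡ 31² = 961 ≡ 18, 21^8 ≡ 18² = 324 ≡ 37. Since 13 = 8 + 4 + 1, 21^13 ≡ 37·18·21: 37·18 = 666 ≡ 10, then 10·21 = 210 ≡ 5. So 21^13 ≡ 5 (mod 41).
Hence f⁻¹(21) = 5.

5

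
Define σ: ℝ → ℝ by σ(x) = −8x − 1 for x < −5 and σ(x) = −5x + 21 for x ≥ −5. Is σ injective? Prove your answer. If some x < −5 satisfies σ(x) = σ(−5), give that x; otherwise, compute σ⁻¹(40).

-47/8

Both pieces are strictly decreasing (slopes −8 and −5), so each is injective on its own interval.
The left piece maps (−∞, −5) onto (39, ∞); the right piece maps [−5, ∞) onto (−∞, 46].
These images overlap. In particular σ(−5) = 46 (right piece), and solving −8x − 1 = 46 on the left piece gives x = −47/8 < −5.
So σ(−47/8) = σ(−5) with −47/8 ≠ −5, and σ is not injective. This x = −47/8 is the requested value below −5.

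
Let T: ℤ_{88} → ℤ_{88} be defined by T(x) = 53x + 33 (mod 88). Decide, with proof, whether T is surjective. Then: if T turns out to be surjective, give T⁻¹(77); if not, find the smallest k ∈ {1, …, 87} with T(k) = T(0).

By definition, T is surjective if every y in the codomain equals T(x) for some x in the domain.
Since gcd(53, 88) = 1, 53 is invertible modulo 88. Euclid's algorithm: 88 = 1·53 + 35, 53 = 1·35 + 18, 35 = 1·18 + 17, 18 = 1·17 + 1; back-substituting gives 1 = 5·53 − 3·88, so 53⁻¹ ≡ 5 (mod 88).
For any y ∈ ℤ_{88}, x = 5(y − 33) mod 88 satisfies T(x) = 53·5(y − 33) + 33 ≡ y (since 53·5 ≡ 1 mod 88). So every y has a preimage.
Thus T is surjective.
Since T is surjective, we find T⁻¹(77): we need 53x ≡ 77 − 33 ≡ 44 (mod 88). Using 53⁻¹ = 5: x ≡ 5·44 = 220 = 2·88 + 44, so x = 44.
Check: T(44) = 53·44 + 33 = 2365 = 26·88 + 77 ≡ 77 (mod 88).

44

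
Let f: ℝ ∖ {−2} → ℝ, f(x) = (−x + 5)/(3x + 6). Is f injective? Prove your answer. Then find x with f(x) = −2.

Suppose f(x_1) = f(x_2). Cross-multiplying: (−x_1 + 5)(3x_2 + 6) = (−x_2 + 5)(3x_1 + 6).
Expanding both sides and cancelling the symmetric terms leaves −21·(x_1 − x_2) = 0. Since −21 ≠ 0, x_1 = x_2. Hence f is injective.
Solving f(x) = −2: cross-multiplying gives −x + 5 = −2(3x + 6), which rearranges to 5x = −17, so x = −17/5.

-17/5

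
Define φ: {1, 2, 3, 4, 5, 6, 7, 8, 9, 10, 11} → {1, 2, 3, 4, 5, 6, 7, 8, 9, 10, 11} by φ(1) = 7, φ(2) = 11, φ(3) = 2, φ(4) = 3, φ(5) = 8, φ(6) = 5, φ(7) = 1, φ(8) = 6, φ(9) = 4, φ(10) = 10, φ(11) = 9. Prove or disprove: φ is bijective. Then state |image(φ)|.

The values 7, 11, 2, 3, 8, 5, 1, 6, 4, 10, 9 are a permutation of {1, 2, 3, 4, 5, 6, 7, 8, 9, 10, 11}: each element appears exactly once.
So φ is injective and surjective, hence bijective.
The image of φ is {1, 2, 3, 4, 5, 6, 7, 8, 9, 10, 11}, which has 11 elements.

11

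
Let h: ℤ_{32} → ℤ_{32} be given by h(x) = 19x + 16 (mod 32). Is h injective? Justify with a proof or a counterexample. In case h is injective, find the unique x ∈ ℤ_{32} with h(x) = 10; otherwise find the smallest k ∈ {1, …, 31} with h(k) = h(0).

By definition, h is injective if h(s) = h(t) implies s = t.
Suppose h(s) = h(t) in ℤ_{32}. Then 19s + 16 ≡ 19t + 16 (mod 32), therefore 19(s − t) ≡ 0 (mod 32).
Since gcd(19, 32) = 1, 19 is invertible modulo 32, hence s − t ≡ 0 (mod 32), i.e. s = t.
Therefore h is injective.
We now compute 19⁻¹ mod 32 explicitly. Euclid's algorithm: 32 = 1·19 + 13, 19 = 1·13 + 6, 13 = 2·6 + 1; back-substituting gives 1 = 27·19 − 16·32, so 19⁻¹ ≡ 27 (mod 32).
Since h is injective, we find h⁻¹(10): we need 19x ≡ 10 − 16 ≡ 26 (mod 32). Using 19⁻¹ = 27: x ≡ 27·26 = 702 = 21·32 + 30, so x = 30.
Check: h(30) = 19·30 + 16 = 586 = 18·32 + 10 ≡ 10 (mod 32).

30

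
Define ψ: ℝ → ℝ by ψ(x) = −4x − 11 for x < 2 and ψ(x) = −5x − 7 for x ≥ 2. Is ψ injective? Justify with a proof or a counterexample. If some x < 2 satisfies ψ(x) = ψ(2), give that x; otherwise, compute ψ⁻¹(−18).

3/2

Both pieces are strictly decreasing (slopes −4 and −5), so each is injective on its own interval.
The left piece maps (−∞, 2) onto (−19, ∞); the right piece maps [2, ∞) onto (−∞, −17].
These images overlap. In particular ψ(2) = −17 (right piece), and solving −4x − 11 = −17 on the left piece gives x = 3/2 < 2.
So ψ(3/2) = ψ(2) with 3/2 ≠ 2, and ψ is not injective. This x = 3/2 is the requested value below 2.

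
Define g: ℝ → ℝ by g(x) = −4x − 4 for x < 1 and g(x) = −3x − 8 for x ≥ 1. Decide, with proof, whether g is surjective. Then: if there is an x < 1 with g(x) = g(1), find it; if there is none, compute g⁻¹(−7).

3/4

Both pieces are strictly decreasing (slopes −4 and −3), so each is injective on its own interval.
The left piece maps (−∞, 1) onto (−8, ∞); the right piece maps [1, ∞) onto (−∞, −11].
The union (−8, ∞) ∪ (−∞, −11] omits the interval between −8 and −11; in particular −8 has no preimage. So g is not surjective.
Because the two images are disjoint, no x < 1 has g(x) = g(1), so we compute g⁻¹(−7): −7 lies in (−8, ∞), so solve −4x − 4 = −7: x = (−7 + 4)/(−4) = 3/4.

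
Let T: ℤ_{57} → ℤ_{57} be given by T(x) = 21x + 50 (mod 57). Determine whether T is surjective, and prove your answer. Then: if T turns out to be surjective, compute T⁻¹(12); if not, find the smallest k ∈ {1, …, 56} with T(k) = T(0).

By definition, T is surjective if every y in the codomain equals T(x) for some x in the domain.
Since gcd(21, 57) = 3, we have 21x ≡ 0 (mod 3) for all x, so T(x) ≡ 2 (mod 3).
But 0 ≢ 2 (mod 3), so 0 ∈ ℤ_{57} has no preimage. Therefore T is not surjective.
Since T is not surjective, we find the least positive k with T(k) = T(0): this means 21k ≡ 0 (mod 57), i.e. 57 ∣ 21k. Since gcd(21, 57) = 3, dividing through by 3 this holds exactly when 19 ∣ 7k, and as gcd(7, 19) = 1, exactly when 19 ∣ k.
The smallest positive such k is 19.

19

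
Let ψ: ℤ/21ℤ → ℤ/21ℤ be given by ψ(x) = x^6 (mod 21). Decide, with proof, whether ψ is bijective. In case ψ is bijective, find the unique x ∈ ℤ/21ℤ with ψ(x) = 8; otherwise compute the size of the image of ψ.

4

ψ(1) = 1^6 = 1.
ψ(2): Repeated squaring mod 21: 2^1 ≡ 2, 2^2 ≡ 2² = 4, 2^4 ≡ 4² = 16. Since 6 = 4 + 2, 2^6 ≡ 16·4: 16·4 = 64 ≡ 1. So 2^6 ≡ 1 (mod 21).
So ψ(1) = ψ(2) = 1 while 1 ≠ 2, therefore ψ is not injective, hence not bijective.
Since ψ is not bijective, we determine |image(ψ)|. Computing x^6 mod 21 for each x (by repeated squaring, reducing mod 21 at every step), the values ψ(0), ψ(1), …, ψ(20) are: 0, 1, 1, 15, 1, 1, 15, 7, 1, 15, 1, 1, 15, 1, 7, 15, 1, 1, 15, 1, 1.
The distinct values are {0, 1, 7, 15}; there are 4 of them.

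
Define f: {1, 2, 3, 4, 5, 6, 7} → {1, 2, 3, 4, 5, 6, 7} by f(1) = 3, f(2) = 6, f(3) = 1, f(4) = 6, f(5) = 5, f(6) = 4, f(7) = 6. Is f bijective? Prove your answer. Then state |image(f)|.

f(2) = 6 = f(4) with 2 ≠ 4, so f is not injective, hence not bijective.
The image of f is {1, 3, 4, 5, 6}, which has 5 elements.

5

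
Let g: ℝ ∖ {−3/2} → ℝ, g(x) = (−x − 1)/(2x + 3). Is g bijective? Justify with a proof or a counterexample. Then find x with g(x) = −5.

-14/9

If g(x) = −1/2, cross-multiplying gives 2(−x − 1) = −1(2x + 3), which simplifies to −2 = −3 — false.  So −1/2 has no preimage and g is not surjective.
Therefore g is not bijective.
Solving g(x) = −5: cross-multiplying gives −x − 1 = −5(2x + 3), which rearranges to 9x = −14, so x = −14/9.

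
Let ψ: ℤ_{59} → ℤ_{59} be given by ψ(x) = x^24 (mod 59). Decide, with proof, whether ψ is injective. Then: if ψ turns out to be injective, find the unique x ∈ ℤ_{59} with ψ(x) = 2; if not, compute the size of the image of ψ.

ψ(29): Repeated squaring mod 59: 29^1 ≡ 29, 29^2 ≡ 29² = 841 ≡ 15, 29^4 ≡ 15² = 225 ≡ 48, 29^8 ≡ 48² = 2304 ≡ 3, 29^16 ≡ 3² = 9. Since 24 = 16 + 8, 29^24 ≡ 9·3: 9·3 = 27. So 29^24 ≡ 27 (mod 59).
ψ(30): Repeated squaring mod 59: 30^1 ≡ 30, 30^2 ≡ 30² = 900 ≡ 15, 30^4 ≡ 15² = 225 ≡ 48, 30^8 ≡ 48² = 2304 ≡ 3, 30^16 ≡ 3² = 9. Since 24 = 16 + 8, 30^24 ≡ 9·3: 9·3 = 27. So 30^24 ≡ 27 (mod 59).
So ψ(29) = ψ(30) = 27 while 29 ≠ 30, hence ψ is not injective.
Since ψ is not injective, we determine |image(ψ)|. Computing x^24 mod 59 for each x (by repeated squaring, reducing mod 59 at every step), the values ψ(0), ψ(1), …, ψ(58) are: 0, 1, 35, 17, 45, 29, 5, 22, 41, 53, 12, 28, 57, 49, 3, 21, 19, 51, 26, 9, 7, 20, 36, 25, 48, 15, 4, 16, 46, 27, 27, 46, 16, 4, 15, 48, 25, 36, 20, 7, 9, 26, 51, 19, 21, 3, 49, 57, 28, 12, 53, 41, 22, 5, 29, 45, 17, 35, 1.
The distinct values are {0, 1, 3, 4, 5, 7, 9, 12, 15, 16, 17, 19, 20, 21, 22, 25, 26, 27, 28, 29, 35, 36, 41, 45, 46, 48, 49, 51, 53, 57}; there are 30 of them.

30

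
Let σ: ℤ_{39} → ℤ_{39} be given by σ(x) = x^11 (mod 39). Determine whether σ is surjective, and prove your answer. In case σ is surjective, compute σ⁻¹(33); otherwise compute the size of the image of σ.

Computing x^11 mod 39 for each x (by repeated squaring, reducing mod 39 at every step), the values σ(0), σ(1), …, σ(38) are: 0, 1, 20, 9, 10, 8, 24, 28, 5, 3, 4, 32, 12, 13, 14, 33, 22, 23, 21, 37, 2, 18, 16, 17, 6, 25, 26, 27, 7, 35, 36, 34, 11, 15, 31, 29, 30, 19, 38.
Every element of ℤ_{39} appears exactly once in this list, so σ is a bijection, and in particular surjective.
Since σ is surjective, we read off the preimage of 33 from the same table: σ(15) = 33, so σ⁻¹(33) = 15.

15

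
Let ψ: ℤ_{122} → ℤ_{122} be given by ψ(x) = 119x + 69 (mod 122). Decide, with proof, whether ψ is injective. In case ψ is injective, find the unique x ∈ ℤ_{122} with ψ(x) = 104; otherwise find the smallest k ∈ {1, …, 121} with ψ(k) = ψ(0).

29

Suppose ψ(a) = ψ(b) in ℤ_{122}. Then 119a + 69 ≡ 119b + 69 (mod 122), hence 119(a − b) ≡ 0 (mod 122).
Since gcd(119, 122) = 1, 119 is invertible modulo 122, therefore a − b ≡ 0 (mod 122), i.e. a = b.
Hence ψ is injective.
We now compute 119⁻¹ mod 122 explicitly. Euclid's algorithm: 122 = 1·119 + 3, 119 = 39·3 + 2, 3 = 1·2 + 1; back-substituting gives 1 = 81·119 − 79·122, so 119⁻¹ ≡ 81 (mod 122).
Since ψ is injective, we find ψ⁻¹(104): we need 119x ≡ 104 − 69 ≡ 35 (mod 122). Using 119⁻¹ = 81: x ≡ 81·35 = 2835 = 23·122 + 29, so x = 29.
Check: ψ(29) = 119·29 + 69 = 3520 = 28·122 + 104 ≡ 104 (mod 122).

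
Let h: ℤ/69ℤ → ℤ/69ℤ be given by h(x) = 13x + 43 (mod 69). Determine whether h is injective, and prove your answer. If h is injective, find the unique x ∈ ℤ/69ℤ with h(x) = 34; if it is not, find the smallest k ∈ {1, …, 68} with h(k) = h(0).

63

If h(s) = h(t), then 13s ≡ 13t (mod 69). Because gcd(13, 69) = 1, we may cancel 13 to get s ≡ t (mod 69).
So h is injective.
We now compute 13⁻¹ mod 69 explicitly. Euclid's algorithm: 69 = 5·13 + 4, 13 = 3·4 + 1; back-substituting gives 1 = 16·13 − 3·69, so 13⁻¹ ≡ 16 (mod 69).
Since h is injective, we compute h⁻¹(34): solve 13x + 43 ≡ 34 (mod 69), i.e. 13x ≡ 60 (mod 69).
Multiplying by 13⁻¹ = 16 gives x ≡ 16·60 = 960 = 13·69 + 63 ≡ 63 (mod 69).
Check: h(63) = 13·63 + 43 = 862 = 12·69 + 34 ≡ 34 (mod 69).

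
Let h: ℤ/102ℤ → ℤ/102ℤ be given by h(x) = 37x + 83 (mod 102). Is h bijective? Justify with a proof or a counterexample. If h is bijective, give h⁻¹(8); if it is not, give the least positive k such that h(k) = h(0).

9

Suppose h(x_1) = h(x_2) in ℤ/102ℤ. Then 37x_1 + 83 ≡ 37x_2 + 83 (mod 102), therefore 37(x_1 − x_2) ≡ 0 (mod 102).
Since gcd(37, 102) = 1, 37 is invertible modulo 102, thus x_1 − x_2 ≡ 0 (mod 102), i.e. x_1 = x_2.
We now compute 37⁻¹ mod 102 explicitly. Euclid's algorithm: 102 = 2·37 + 28, 37 = 1·28 + 9, 28 = 3·9 + 1; back-substituting gives 1 = 91·37 − 33·102, so 37⁻¹ ≡ 91 (mod 102).
Then y ↦ 91(y − 83) is a two-sided inverse to h, so every y ∈ ℤ/102ℤ has a preimage.
Thus h is bijective.
Since h is bijective, we compute h⁻¹(8): solve 37x + 83 ≡ 8 (mod 102), i.e. 37x ≡ 27 (mod 102).
Multiplying by 37⁻¹ = 91 gives x ≡ 91·27 = 2457 = 24·102 + 9 ≡ 9 (mod 102).
Check: h(9) = 37·9 + 83 = 416 = 4·102 + 8 ≡ 8 (mod 102).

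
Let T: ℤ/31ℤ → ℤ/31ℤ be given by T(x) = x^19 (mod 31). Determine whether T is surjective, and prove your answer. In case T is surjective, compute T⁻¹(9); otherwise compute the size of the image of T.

20

Since 31 is prime, the nonzero elements of ℤ/31ℤ form a cyclic group of order 30.
As gcd(19, 30) = 1, raising to the 19th power is a bijection on this group: if u^19 ≡ v^19 then (uv^{−1})^19 = 1, and the only element of order dividing gcd(19, 30) = 1 is 1, so u = v.
With T(0) = 0 this makes T injective on all of ℤ/31ℤ, hence bijective (finite equal-size domain and codomain). In particular T is surjective.
Since T is surjective, we find the preimage of 9. The inverse of x ↦ x^19 on (ℤ/31ℤ)^× is x ↦ x^19, because 19·19 = 361 = 12·30 + 1 ≡ 1 (mod 30) and x^{30} = 1 for x ≠ 0 (Fermat). So T⁻¹(9) = 9^19 mod 31.
Repeated squaring mod 31: 9^1 ≡ 9, 9^2 ≡ 9² = 81 ≡ 19, 9^4 ≡ 19² = 361 ≡ 20, 9^8 ≡ 20² = 400 ≡ 28, 9^16 ≡ 28² = 784 ≡ 9. Since 19 = 16 + 2 + 1, 9^19 ≡ 9·19·9: 9·19 = 171 ≡ 16, then 16·9 = 144 ≡ 20. So 9^19 ≡ 20 (mod 31).
Hence T⁻¹(9) = 20.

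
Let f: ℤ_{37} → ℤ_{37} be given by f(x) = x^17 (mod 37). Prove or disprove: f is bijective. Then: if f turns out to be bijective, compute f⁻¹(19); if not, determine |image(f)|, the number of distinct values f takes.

Since 37 is prime, the nonzero elements of ℤ_{37} form a cyclic group of order 36.
As gcd(17, 36) = 1, raising to the 17th power is a bijection on this group: if s^17 ≡ t^17 then (st^{−1})^17 = 1, and the only element of order dividing gcd(17, 36) = 1 is 1, so s = t.
With f(0) = 0 this makes f injective on all of ℤ_{37}, hence bijective (finite equal-size domain and codomain). In particular f is bijective.
Since f is bijective, we find the preimage of 19. The inverse of x ↦ x^17 on (ℤ_{37})^× is x ↦ x^17, because 17·17 = 289 = 8·36 + 1 ≡ 1 (mod 36) and x^{36} = 1 for x ≠ 0 (Fermat). So f⁻¹(19) = 19^17 mod 37.
Repeated squaring mod 37: 19^1 ≡ 19, 19^2 ≡ 19² = 361 ≡ 28, 19^4 ≡ 28² = 784 ≡ 7, 19^8 ≡ 7² = 49 ≡ 12, 19^16 ≡ 12² = 144 ≡ 33. Since 17 = 16 + 1, 19^17 ≡ 33·19: 33·19 = 627 ≡ 35. So 19^17 ≡ 35 (mod 37).
Hence f⁻¹(19) = 35.

35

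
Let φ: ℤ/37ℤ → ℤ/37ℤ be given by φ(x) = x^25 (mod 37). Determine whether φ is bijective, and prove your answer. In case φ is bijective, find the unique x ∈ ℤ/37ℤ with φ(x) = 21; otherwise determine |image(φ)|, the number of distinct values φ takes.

Since 37 is prime, the nonzero elements of ℤ/37ℤ form a cyclic group of order 36.
As gcd(25, 36) = 1, raising to the 25th power is a bijection on this group: if u^25 ≡ v^25 then (uv^{−1})^25 = 1, and the only element of order dividing gcd(25, 36) = 1 is 1, so u = v.
With φ(0) = 0 this makes φ injective on all of ℤ/37ℤ, hence bijective (finite equal-size domain and codomain). In particular φ is bijective.
Since φ is bijective, we find the preimage of 21. The inverse of x ↦ x^25 on (ℤ/37ℤ)^× is x ↦ x^13, because 25·13 = 325 = 9·36 + 1 ≡ 1 (mod 36) and x^{36} = 1 for x ≠ 0 (Fermat). So φ⁻¹(21) = 21^13 mod 37.
Repeated squaring mod 37: 21^1 ≡ 21, 21^2 ≡ 21² = 441 ≡ 34, 21^4 ≡ 34² = 1156 ≡ 9, 21^8 ≡ 9² = 81 ≡ 7. Since 13 = 8 + 4 + 1, 21^13 ≡ 7·9·21: 7·9 = 63 ≡ 26, then 26·21 = 546 ≡ 28. So 21^13 ≡ 28 (mod 37).
Hence φ⁻¹(21) = 28.

28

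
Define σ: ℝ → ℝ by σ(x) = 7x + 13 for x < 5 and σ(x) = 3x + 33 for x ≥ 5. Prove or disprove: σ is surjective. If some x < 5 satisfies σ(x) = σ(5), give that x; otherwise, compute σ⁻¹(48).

5

Both pieces are strictly increasing (slopes 7 and 3), so each is injective on its own interval.
The left piece maps (−∞, 5) onto (−∞, 48); the right piece maps [5, ∞) onto [48, ∞).
These images together cover ℝ, so σ is surjective.
Because the two images are disjoint, no x < 5 has σ(x) = σ(5), so we compute σ⁻¹(48): 48 lies in [48, ∞), so solve 3x + 33 = 48: x = (48 − 33)/3 = 5.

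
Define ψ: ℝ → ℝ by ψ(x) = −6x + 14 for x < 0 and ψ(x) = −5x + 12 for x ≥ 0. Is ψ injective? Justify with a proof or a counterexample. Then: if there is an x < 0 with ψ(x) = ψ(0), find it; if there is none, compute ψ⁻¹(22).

Both pieces are strictly decreasing (slopes −6 and −5), so each is injective on its own interval.
The left piece maps (−∞, 0) onto (14, ∞); the right piece maps [0, ∞) onto (−∞, 12].
These images are disjoint, so no value is attained by both pieces. Therefore ψ is injective.
Because the two images are disjoint, no x < 0 has ψ(x) = ψ(0), so we compute ψ⁻¹(22): 22 lies in (14, ∞), so solve −6x + 14 = 22: x = (22 − 14)/(−6) = −4/3.

-4/3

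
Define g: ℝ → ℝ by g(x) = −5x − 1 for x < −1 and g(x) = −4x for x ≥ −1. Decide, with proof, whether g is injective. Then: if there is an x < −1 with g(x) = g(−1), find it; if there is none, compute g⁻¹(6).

-7/5

Both pieces are strictly decreasing (slopes −5 and −4), so each is injective on its own interval.
The left piece maps (−∞, −1) onto (4, ∞); the right piece maps [−1, ∞) onto (−∞, 4].
These images are disjoint, so no value is attained by both pieces. Thus g is injective.
Because the two images are disjoint, no x < −1 has g(x) = g(−1), so we compute g⁻¹(6): 6 lies in (4, ∞), so solve −5x − 1 = 6: x = (6 + 1)/(−5) = −7/5.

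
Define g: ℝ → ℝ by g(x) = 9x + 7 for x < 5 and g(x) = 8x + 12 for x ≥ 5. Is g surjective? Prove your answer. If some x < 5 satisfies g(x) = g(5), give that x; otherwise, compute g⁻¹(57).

45/8

Both pieces are strictly increasing (slopes 9 and 8), so each is injective on its own interval.
The left piece maps (−∞, 5) onto (−∞, 52); the right piece maps [5, ∞) onto [52, ∞).
These images together cover ℝ, so g is surjective.
Because the two images are disjoint, no x < 5 has g(x) = g(5), so we compute g⁻¹(57): 57 lies in [52, ∞), so solve 8x + 12 = 57: x = (57 − 12)/8 = 45/8.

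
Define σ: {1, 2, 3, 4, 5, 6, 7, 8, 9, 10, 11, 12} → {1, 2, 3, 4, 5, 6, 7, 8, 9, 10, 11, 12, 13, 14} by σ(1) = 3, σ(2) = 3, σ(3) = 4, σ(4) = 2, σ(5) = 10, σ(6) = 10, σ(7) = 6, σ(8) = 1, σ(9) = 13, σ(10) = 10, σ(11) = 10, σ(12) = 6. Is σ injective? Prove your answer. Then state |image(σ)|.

σ(1) = 3 = σ(2) with 1 ≠ 2, so σ is not injective.
The image of σ is {1, 2, 3, 4, 6, 10, 13}, which has 7 elements.

7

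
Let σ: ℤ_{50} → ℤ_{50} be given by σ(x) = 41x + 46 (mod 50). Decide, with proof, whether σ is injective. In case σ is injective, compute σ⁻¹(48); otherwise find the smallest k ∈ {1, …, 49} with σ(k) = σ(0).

Suppose σ(u) = σ(v) in ℤ_{50}. Then 41u + 46 ≡ 41v + 46 (mod 50), so 41(u − v) ≡ 0 (mod 50).
Since gcd(41, 50) = 1, 41 is invertible modulo 50, hence u − v ≡ 0 (mod 50), i.e. u = v.
Thus σ is injective.
We now compute 41⁻¹ mod 50 explicitly. Euclid's algorithm: 50 = 1·41 + 9, 41 = 4·9 + 5, 9 = 1·5 + 4, 5 = 1·4 + 1; back-substituting gives 1 = 11·41 − 9·50, so 41⁻¹ ≡ 11 (mod 50).
Since σ is injective, we find σ⁻¹(48): we need 41x ≡ 48 − 46 ≡ 2 (mod 50). Using 41⁻¹ = 11: x ≡ 11·2 = 22, so x = 22.
Check: σ(22) = 41·22 + 46 = 948 = 18·50 + 48 ≡ 48 (mod 50).

22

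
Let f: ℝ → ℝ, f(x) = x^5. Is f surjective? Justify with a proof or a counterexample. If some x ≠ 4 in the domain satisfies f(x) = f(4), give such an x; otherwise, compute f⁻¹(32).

2

For any y ∈ ℝ, x = y^{1/5} ∈ ℝ gives f(x) = y, so f is surjective.
Since x ↦ x^5 is strictly increasing on ℝ, it is injective there, so no x ≠ 4 in the domain has f(x) = f(4). We therefore compute f⁻¹(32) = 32^{1/5} = 2 (indeed 2^5 = 32).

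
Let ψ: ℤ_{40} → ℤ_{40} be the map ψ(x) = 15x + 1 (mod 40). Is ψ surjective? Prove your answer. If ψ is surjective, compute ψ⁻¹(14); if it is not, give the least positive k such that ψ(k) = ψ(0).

8

Since gcd(15, 40) = 5, we have 15x ≡ 0 (mod 5) for all x, so ψ(x) ≡ 1 (mod 5).
But 0 ≢ 1 (mod 5), so 0 ∈ ℤ_{40} has no preimage. Therefore ψ is not surjective.
Since ψ is not surjective, we find the least positive k with ψ(k) = ψ(0): this means 15k ≡ 0 (mod 40), i.e. 40 ∣ 15k. Since gcd(15, 40) = 5, dividing through by 5 this holds exactly when 8 ∣ 3k, and as gcd(3, 8) = 1, exactly when 8 ∣ k.
The smallest positive such k is 8.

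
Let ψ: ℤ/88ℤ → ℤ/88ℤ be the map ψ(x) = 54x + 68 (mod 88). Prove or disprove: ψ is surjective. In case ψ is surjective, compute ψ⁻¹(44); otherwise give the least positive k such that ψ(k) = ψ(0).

44

Since gcd(54, 88) = 2, we have 54x ≡ 0 (mod 2) for all x, so ψ(x) ≡ 0 (mod 2).
But 1 ≢ 0 (mod 2), so 1 ∈ ℤ/88ℤ has no preimage. So ψ is not surjective.
Since ψ is not surjective, we find the least positive k with ψ(k) = ψ(0): this means 54k ≡ 0 (mod 88), i.e. 88 ∣ 54k. Since gcd(54, 88) = 2, dividing through by 2 this holds exactly when 44 ∣ 27k, and as gcd(27, 44) = 1, exactly when 44 ∣ k.
The smallest positive such k is 44.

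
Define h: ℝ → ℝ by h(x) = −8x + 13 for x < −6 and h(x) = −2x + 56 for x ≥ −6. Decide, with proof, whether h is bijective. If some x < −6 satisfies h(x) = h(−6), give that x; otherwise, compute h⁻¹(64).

-55/8

Both pieces are strictly decreasing (slopes −8 and −2), so each is injective on its own interval.
The left piece maps (−∞, −6) onto (61, ∞); the right piece maps [−6, ∞) onto (−∞, 68].
These images overlap. In particular h(−6) = 68 (right piece), and solving −8x + 13 = 68 on the left piece gives x = −55/8 < −6.
So h(−55/8) = h(−6) with −55/8 ≠ −6, and h is not injective, hence not bijective. This x = −55/8 is the requested value below −6.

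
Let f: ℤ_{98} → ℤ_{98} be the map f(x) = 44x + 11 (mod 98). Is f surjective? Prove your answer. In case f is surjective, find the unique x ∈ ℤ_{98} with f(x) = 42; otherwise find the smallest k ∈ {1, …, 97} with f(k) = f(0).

Since gcd(44, 98) = 2, we have 44x ≡ 0 (mod 2) for all x, so f(x) ≡ 1 (mod 2).
But 0 ≢ 1 (mod 2), so 0 ∈ ℤ_{98} has no preimage. Thus f is not surjective.
Since f is not surjective, we find the least positive k with f(k) = f(0): this means 44k ≡ 0 (mod 98), i.e. 98 ∣ 44k. Since gcd(44, 98) = 2, dividing through by 2 this holds exactly when 49 ∣ 22k, and as gcd(22, 49) = 1, exactly when 49 ∣ k.
The smallest positive such k is 49.

49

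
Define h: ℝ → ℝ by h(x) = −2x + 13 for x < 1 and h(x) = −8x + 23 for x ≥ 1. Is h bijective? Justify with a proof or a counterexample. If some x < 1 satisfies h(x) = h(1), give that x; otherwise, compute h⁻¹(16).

Both pieces are strictly decreasing (slopes −2 and −8), so each is injective on its own interval.
The left piece maps (−∞, 1) onto (11, ∞); the right piece maps [1, ∞) onto (−∞, 15].
These images overlap. In particular h(1) = 15 (right piece), and solving −2x + 13 = 15 on the left piece gives x = −1 < 1.
So h(−1) = h(1) with −1 ≠ 1, and h is not injective, hence not bijective. This x = −1 is the requested value below 1.

-1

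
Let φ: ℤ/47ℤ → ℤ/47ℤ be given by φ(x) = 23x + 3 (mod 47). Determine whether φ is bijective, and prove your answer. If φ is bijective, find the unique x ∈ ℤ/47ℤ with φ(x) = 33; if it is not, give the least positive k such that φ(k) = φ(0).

34

If φ(s) = φ(t), then 23s ≡ 23t (mod 47). Because gcd(23, 47) = 1, we may cancel 23 to get s ≡ t (mod 47).
We now compute 23⁻¹ mod 47 explicitly. Euclid's algorithm: 47 = 2·23 + 1; back-substituting gives 1 = 45·23 − 22·47, so 23⁻¹ ≡ 45 (mod 47).
Then y ↦ 45(y − 3) is a two-sided inverse to φ, so every y ∈ ℤ/47ℤ has a preimage.
Therefore φ is bijective.
Since φ is bijective, we find φ⁻¹(33): we need 23x ≡ 33 − 3 ≡ 30 (mod 47). Using 23⁻¹ = 45: x ≡ 45·30 = 1350 = 28·47 + 34, so x = 34.
Check: φ(34) = 23·34 + 3 = 785 = 16·47 + 33 ≡ 33 (mod 47).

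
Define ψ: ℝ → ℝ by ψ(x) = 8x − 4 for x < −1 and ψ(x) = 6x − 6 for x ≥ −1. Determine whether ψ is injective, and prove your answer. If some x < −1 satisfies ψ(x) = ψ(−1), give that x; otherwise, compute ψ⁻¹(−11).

Both pieces are strictly increasing (slopes 8 and 6), so each is injective on its own interval.
The left piece maps (−∞, −1) onto (−∞, −12); the right piece maps [−1, ∞) onto [−12, ∞).
These images are disjoint, so no value is attained by both pieces. Therefore ψ is injective.
Because the two images are disjoint, no x < −1 has ψ(x) = ψ(−1), so we compute ψ⁻¹(−11): −11 lies in [−12, ∞), so solve 6x − 6 = −11: x = (−11 + 6)/6 = −5/6.

-5/6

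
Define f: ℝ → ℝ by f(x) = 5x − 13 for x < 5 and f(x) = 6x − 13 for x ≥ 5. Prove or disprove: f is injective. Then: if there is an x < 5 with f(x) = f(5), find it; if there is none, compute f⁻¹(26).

13/2

Both pieces are strictly increasing (slopes 5 and 6), so each is injective on its own interval.
The left piece maps (−∞, 5) onto (−∞, 12); the right piece maps [5, ∞) onto [17, ∞).
These images are disjoint, so no value is attained by both pieces. So f is injective.
Because the two images are disjoint, no x < 5 has f(x) = f(5), so we compute f⁻¹(26): 26 lies in [17, ∞), so solve 6x − 13 = 26: x = (26 + 13)/6 = 13/2.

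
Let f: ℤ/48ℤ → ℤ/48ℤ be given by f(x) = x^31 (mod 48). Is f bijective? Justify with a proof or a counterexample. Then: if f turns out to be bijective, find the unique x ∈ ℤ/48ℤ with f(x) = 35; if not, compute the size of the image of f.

27

f(0) = 0^31 = 0.
f(6): Repeated squaring mod 48: 6^1 ≡ 6, 6^2 ≡ 6² = 36, 6^4 ≡ 36² = 1296 ≡ 0, 6^8 ≡ 0² = 0, 6^16 ≡ 0² = 0. Since 31 = 16 + 8 + 4 + 2 + 1, 6^31 ≡ 0·0·0·36·6: 0·0 = 0, then 0·0 = 0, then 0·36 = 0, then 0·6 = 0. So 6^31 ≡ 0 (mod 48).
So f(0) = f(6) = 0 while 0 ≠ 6, thus f is not injective, hence not bijective.
Since f is not bijective, we determine |image(f)|. Computing x^31 mod 48 for each x (by repeated squaring, reducing mod 48 at every step), the values f(0), f(1), …, f(47) are: 0, 1, 32, 27, 16, 29, 0, 7, 32, 9, 16, 35, 0, 37, 32, 15, 16, 17, 0, 43, 32, 45, 16, 23, 0, 25, 32, 3, 16, 5, 0, 31, 32, 33, 16, 11, 0, 13, 32, 39, 16, 41, 0, 19, 32, 21, 16, 47.
The distinct values are {0, 1, 3, 5, 7, 9, 11, 13, 15, 16, 17, 19, 21, 23, 25, 27, 29, 31, 32, 33, 35, 37, 39, 41, 43, 45, 47}; there are 27 of them.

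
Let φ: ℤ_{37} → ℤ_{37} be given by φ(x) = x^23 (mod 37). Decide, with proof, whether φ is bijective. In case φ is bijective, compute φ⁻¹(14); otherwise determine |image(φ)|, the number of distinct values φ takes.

8

Since 37 is prime, the nonzero elements of ℤ_{37} form a cyclic group of order 36.
As gcd(23, 36) = 1, raising to the 23rd power is a bijection on this group: if x_1^23 ≡ x_2^23 then (x_1x_2^{−1})^23 = 1, and the only element of order dividing gcd(23, 36) = 1 is 1, so x_1 = x_2.
With φ(0) = 0 this makes φ injective on all of ℤ_{37}, hence bijective (finite equal-size domain and codomain). In particular φ is bijective.
Since φ is bijective, we find the preimage of 14. The inverse of x ↦ x^23 on (ℤ_{37})^× is x ↦ x^11, because 23·11 = 253 = 7·36 + 1 ≡ 1 (mod 36) and x^{36} = 1 for x ≠ 0 (Fermat). So φ⁻¹(14) = 14^11 mod 37.
Repeated squaring mod 37: 14^1 ≡ 14, 14^2 ≡ 14² = 196 ≡ 11, 14^4 ≡ 11² = 121 ≡ 10, 14^8 ≡ 10² = 100 ≡ 26. Since 11 = 8 + 2 + 1, 14^11 ≡ 26·11·14: 26·11 = 286 ≡ 27, then 27·14 = 378 ≡ 8. So 14^11 ≡ 8 (mod 37).
Hence φ⁻¹(14) = 8.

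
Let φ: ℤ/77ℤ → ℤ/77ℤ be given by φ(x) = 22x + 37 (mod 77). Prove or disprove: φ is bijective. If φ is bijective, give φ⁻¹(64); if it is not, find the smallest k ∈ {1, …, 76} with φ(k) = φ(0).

We have gcd(22, 77) = 11 > 1. Taking s = 0 and t = 7: φ(0) = 37 and φ(7) = 22·7 + 37 = 191 ≡ 37 (mod 77).
So φ(0) = φ(7) while 0 ≠ 7, therefore φ is not injective, hence not bijective.
Since φ is not bijective, we find the least positive k with φ(k) = φ(0): this means 22k ≡ 0 (mod 77), i.e. 77 ∣ 22k. Since gcd(22, 77) = 11, dividing through by 11 this holds exactly when 7 ∣ 2k, and as gcd(2, 7) = 1, exactly when 7 ∣ k.
The smallest positive such k is 7.

7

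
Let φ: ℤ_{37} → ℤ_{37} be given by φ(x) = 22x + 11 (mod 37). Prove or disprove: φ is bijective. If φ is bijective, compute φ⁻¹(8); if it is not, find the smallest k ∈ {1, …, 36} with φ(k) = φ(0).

15

If φ(s) = φ(t), then 22s ≡ 22t (mod 37). Because gcd(22, 37) = 1, we may cancel 22 to get s ≡ t (mod 37).
We now compute 22⁻¹ mod 37 explicitly. Euclid's algorithm: 37 = 1·22 + 15, 22 = 1·15 + 7, 15 = 2·7 + 1; back-substituting gives 1 = 32·22 − 19·37, so 22⁻¹ ≡ 32 (mod 37).
For any y ∈ ℤ_{37}, x = 32(y − 11) mod 37 satisfies φ(x) = 22·32(y − 11) + 11 ≡ y (since 22·32 ≡ 1 mod 37). So every y has a preimage.
Hence φ is bijective.
Since φ is bijective, we compute φ⁻¹(8): solve 22x + 11 ≡ 8 (mod 37), i.e. 22x ≡ 34 (mod 37).
Multiplying by 22⁻¹ = 32 gives x ≡ 32·34 = 1088 = 29·37 + 15 ≡ 15 (mod 37).
Check: φ(15) = 22·15 + 11 = 341 = 9·37 + 8 ≡ 8 (mod 37).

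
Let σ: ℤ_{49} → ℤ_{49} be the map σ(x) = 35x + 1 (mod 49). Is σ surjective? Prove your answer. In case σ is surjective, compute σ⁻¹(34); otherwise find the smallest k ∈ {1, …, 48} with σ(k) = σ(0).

7

Since gcd(35, 49) = 7, we have 35x ≡ 0 (mod 7) for all x, so σ(x) ≡ 1 (mod 7).
But 0 ≢ 1 (mod 7), so 0 ∈ ℤ_{49} has no preimage. Hence σ is not surjective.
Since σ is not surjective, we find the least positive k with σ(k) = σ(0): this means 35k ≡ 0 (mod 49), i.e. 49 ∣ 35k. Since gcd(35, 49) = 7, dividing through by 7 this holds exactly when 7 ∣ 5k, and as gcd(5, 7) = 1, exactly when 7 ∣ k.
The smallest positive such k is 7.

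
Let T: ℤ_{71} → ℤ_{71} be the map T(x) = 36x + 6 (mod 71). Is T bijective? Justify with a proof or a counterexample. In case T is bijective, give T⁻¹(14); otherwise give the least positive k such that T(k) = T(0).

16

Suppose T(x_1) = T(x_2) in ℤ_{71}. Then 36x_1 + 6 ≡ 36x_2 + 6 (mod 71), so 36(x_1 − x_2) ≡ 0 (mod 71).
Since gcd(36, 71) = 1, 36 is invertible modulo 71, so x_1 − x_2 ≡ 0 (mod 71), i.e. x_1 = x_2.
We now compute 36⁻¹ mod 71 explicitly. Euclid's algorithm: 71 = 1·36 + 35, 36 = 1·35 + 1; back-substituting gives 1 = 2·36 − 1·71, so 36⁻¹ ≡ 2 (mod 71).
For any y ∈ ℤ_{71}, x = 2(y − 6) mod 71 satisfies T(x) = 36·2(y − 6) + 6 ≡ y (since 36·2 ≡ 1 mod 71). So every y has a preimage.
Hence T is bijective.
Since T is bijective, we compute T⁻¹(14): solve 36x + 6 ≡ 14 (mod 71), i.e. 36x ≡ 8 (mod 71).
Multiplying by 36⁻¹ = 2 gives x ≡ 2·8 = 16 ≡ 16 (mod 71).
Check: T(16) = 36·16 + 6 = 582 = 8·71 + 14 ≡ 14 (mod 71).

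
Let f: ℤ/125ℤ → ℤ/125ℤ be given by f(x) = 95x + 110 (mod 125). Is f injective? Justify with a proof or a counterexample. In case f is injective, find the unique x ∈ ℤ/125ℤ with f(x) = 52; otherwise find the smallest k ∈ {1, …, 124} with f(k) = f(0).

We have gcd(95, 125) = 5 > 1. Taking a = 0 and b = 25: f(0) = 110 and f(25) = 95·25 + 110 = 2485 ≡ 110 (mod 125).
So f(0) = f(25) while 0 ≠ 25, thus f is not injective.
Since f is not injective, we find the least positive k with f(k) = f(0): this means 95k ≡ 0 (mod 125), i.e. 125 ∣ 95k. Since gcd(95, 125) = 5, dividing through by 5 this holds exactly when 25 ∣ 19k, and as gcd(19, 25) = 1, exactly when 25 ∣ k.
The smallest positive such k is 25.

25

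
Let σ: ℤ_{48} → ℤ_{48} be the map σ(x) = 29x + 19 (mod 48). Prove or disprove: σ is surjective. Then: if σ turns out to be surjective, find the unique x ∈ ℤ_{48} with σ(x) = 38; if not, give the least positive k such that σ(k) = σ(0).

47

Since gcd(29, 48) = 1, 29 is invertible modulo 48. Euclid's algorithm: 48 = 1·29 + 19, 29 = 1·19 + 10, 19 = 1·10 + 9, 10 = 1·9 + 1; back-substituting gives 1 = 5·29 − 3·48, so 29⁻¹ ≡ 5 (mod 48).
For any y ∈ ℤ_{48}, x = 5(y − 19) mod 48 satisfies σ(x) = 29·5(y − 19) + 19 ≡ y (since 29·5 ≡ 1 mod 48). So every y has a preimage.
Therefore σ is surjective.
Since σ is surjective, we compute σ⁻¹(38): solve 29x + 19 ≡ 38 (mod 48), i.e. 29x ≡ 19 (mod 48).
Multiplying by 29⁻¹ = 5 gives x ≡ 5·19 = 95 = 1·48 + 47 ≡ 47 (mod 48).
Check: σ(47) = 29·47 + 19 = 1382 = 28·48 + 38 ≡ 38 (mod 48).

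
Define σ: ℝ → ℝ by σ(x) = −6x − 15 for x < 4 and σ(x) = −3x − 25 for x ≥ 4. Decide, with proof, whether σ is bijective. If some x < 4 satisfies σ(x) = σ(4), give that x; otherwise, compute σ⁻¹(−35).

11/3

Both pieces are strictly decreasing (slopes −6 and −3), so each is injective on its own interval.
The left piece maps (−∞, 4) onto (−39, ∞); the right piece maps [4, ∞) onto (−∞, −37].
These images overlap. In particular σ(4) = −37 (right piece), and solving −6x − 15 = −37 on the left piece gives x = 11/3 < 4.
So σ(11/3) = σ(4) with 11/3 ≠ 4, and σ is not injective, hence not bijective. This x = 11/3 is the requested value below 4.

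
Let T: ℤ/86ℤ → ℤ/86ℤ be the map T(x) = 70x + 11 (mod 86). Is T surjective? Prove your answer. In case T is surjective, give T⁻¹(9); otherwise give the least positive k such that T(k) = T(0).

43

Since gcd(70, 86) = 2, we have 70x ≡ 0 (mod 2) for all x, so T(x) ≡ 1 (mod 2).
But 0 ≢ 1 (mod 2), so 0 ∈ ℤ/86ℤ has no preimage. Therefore T is not surjective.
Since T is not surjective, we find the least positive k with T(k) = T(0): this means 70k ≡ 0 (mod 86), i.e. 86 ∣ 70k. Since gcd(70, 86) = 2, dividing through by 2 this holds exactly when 43 ∣ 35k, and as gcd(35, 43) = 1, exactly when 43 ∣ k.
The smallest positive such k is 43.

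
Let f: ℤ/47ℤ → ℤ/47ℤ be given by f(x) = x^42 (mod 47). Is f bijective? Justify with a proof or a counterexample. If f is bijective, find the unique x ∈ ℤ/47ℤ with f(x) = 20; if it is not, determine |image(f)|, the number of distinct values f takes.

f(23): Repeated squaring mod 47: 23^1 ≡ 23, 23^2 ≡ 23² = 529 ≡ 12, 23^4 ≡ 12² = 144 ≡ 3, 23^8 ≡ 3² = 9, 23^16 ≡ 9² = 81 ≡ 34, 23^32 ≡ 34² = 1156 ≡ 28. Since 42 = 32 + 8 + 2, 23^42 ≡ 28·9·12: 28·9 = 252 ≡ 17, then 17·12 = 204 ≡ 16. So 23^42 ≡ 16 (mod 47).
f(24): Repeated squaring mod 47: 24^1 ≡ 24, 24^2 ≡ 24² = 576 ≡ 12, 24^4 ≡ 12² = 144 ≡ 3, 24^8 ≡ 3² = 9, 24^16 ≡ 9² = 81 ≡ 34, 24^32 ≡ 34² = 1156 ≡ 28. Since 42 = 32 + 8 + 2, 24^42 ≡ 28·9·12: 28·9 = 252 ≡ 17, then 17·12 = 204 ≡ 16. So 24^42 ≡ 16 (mod 47).
So f(23) = f(24) = 16 while 23 ≠ 24, hence f is not injective, hence not bijective.
Since f is not bijective, we determine |image(f)|. Computing x^42 mod 47 for each x (by repeated squaring, reducing mod 47 at every step), the values f(0), f(1), …, f(46) are: 0, 1, 3, 18, 9, 37, 7, 12, 27, 42, 17, 2, 21, 25, 36, 8, 34, 24, 32, 14, 4, 28, 6, 16, 16, 6, 28, 4, 14, 32, 24, 34, 8, 36, 25, 21, 2, 17, 42, 27, 12, 7, 37, 9, 18, 3, 1.
The distinct values are {0, 1, 2, 3, 4, 6, 7, 8, 9, 12, 14, 16, 17, 18, 21, 24, 25, 27, 28, 32, 34, 36, 37, 42}; there are 24 of them.

24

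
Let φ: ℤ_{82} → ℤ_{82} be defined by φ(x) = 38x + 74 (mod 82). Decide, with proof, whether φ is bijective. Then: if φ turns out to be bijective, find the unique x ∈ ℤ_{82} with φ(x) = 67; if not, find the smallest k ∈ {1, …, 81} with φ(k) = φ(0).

41

We have gcd(38, 82) = 2 > 1. Taking x_1 = 0 and x_2 = 41: φ(0) = 74 and φ(41) = 38·41 + 74 = 1632 ≡ 74 (mod 82).
So φ(0) = φ(41) while 0 ≠ 41, therefore φ is not injective, hence not bijective.
Since φ is not bijective, we find the least positive k with φ(k) = φ(0): this means 38k ≡ 0 (mod 82), i.e. 82 ∣ 38k. Since gcd(38, 82) = 2, dividing through by 2 this holds exactly when 41 ∣ 19k, and as gcd(19, 41) = 1, exactly when 41 ∣ k.
The smallest positive such k is 41.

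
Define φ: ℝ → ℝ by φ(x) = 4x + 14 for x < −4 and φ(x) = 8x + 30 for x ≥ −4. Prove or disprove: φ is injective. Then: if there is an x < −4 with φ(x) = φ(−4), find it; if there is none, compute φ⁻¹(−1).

Both pieces are strictly increasing (slopes 4 and 8), so each is injective on its own interval.
The left piece maps (−∞, −4) onto (−∞, −2); the right piece maps [−4, ∞) onto [−2, ∞).
These images are disjoint, so no value is attained by both pieces. So φ is injective.
Because the two images are disjoint, no x < −4 has φ(x) = φ(−4), so we compute φ⁻¹(−1): −1 lies in [−2, ∞), so solve 8x + 30 = −1: x = (−1 − 30)/8 = −31/8.

-31/8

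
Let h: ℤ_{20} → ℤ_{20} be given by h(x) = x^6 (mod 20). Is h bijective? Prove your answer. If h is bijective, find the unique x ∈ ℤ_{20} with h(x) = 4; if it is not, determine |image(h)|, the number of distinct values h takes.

h(4): Repeated squaring mod 20: 4^1 ≡ 4, 4^2 ≡ 4² = 16, 4^4 ≡ 16² = 256 ≡ 16. Since 6 = 4 + 2, 4^6 ≡ 16·16: 16·16 = 256 ≡ 16. So 4^6 ≡ 16 (mod 20).
h(6): Repeated squaring mod 20: 6^1 ≡ 6, 6^2 ≡ 6² = 36 ≡ 16, 6^4 ≡ 16² = 256 ≡ 16. Since 6 = 4 + 2, 6^6 ≡ 16·16: 16·16 = 256 ≡ 16. So 6^6 ≡ 16 (mod 20).
So h(4) = h(6) = 16 while 4 ≠ 6, hence h is not injective, hence not bijective.
Since h is not bijective, we determine |image(h)|. Computing x^6 mod 20 for each x (by repeated squaring, reducing mod 20 at every step), the values h(0), h(1), …, h(19) are: 0, 1, 4, 9, 16, 5, 16, 9, 4, 1, 0, 1, 4, 9, 16, 5, 16, 9, 4, 1.
The distinct values are {0, 1, 4, 5, 9, 16}; there are 6 of them.

6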